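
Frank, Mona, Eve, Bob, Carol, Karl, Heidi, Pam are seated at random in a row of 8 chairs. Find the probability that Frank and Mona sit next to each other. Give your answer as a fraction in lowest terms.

There are 8! = 40320 arrangements.
Treat Frank and Mona as a block: 7! arrangements of the blocks × 2 orders within the block = 2·5040 = 10080.
Probability = 10080/40320 = 1/4.

1/4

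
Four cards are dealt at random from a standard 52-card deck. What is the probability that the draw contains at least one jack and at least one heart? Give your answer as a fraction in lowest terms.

There are C(52,4) = 270725 possible draws.
By inclusion-exclusion on the complements, draws missing all jacks or all hearts: C(48,4) + C(39,4) − C(36,4) = 194580 + 82251 − 58905 = 217926.
So draws with at least one of each: 270725 − 217926 = 52799, probability 52799/270725.

52799/270725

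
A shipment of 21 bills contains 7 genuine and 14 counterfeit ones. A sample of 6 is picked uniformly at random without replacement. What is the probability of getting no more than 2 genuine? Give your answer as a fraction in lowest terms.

There are C(21,6) = 54264 ways to choose the 6.
Favorable selections (no more than 2 genuine): C(7,0)·C(14,6) + C(7,1)·C(14,5) + C(7,2)·C(14,4) = 3003 + 14014 + 21021 = 38038.
Probability = 38038/54264 = 143/204.

143/204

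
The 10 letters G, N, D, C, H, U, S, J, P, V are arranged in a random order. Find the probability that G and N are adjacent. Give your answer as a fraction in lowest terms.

1/5

There are 10! = 3628800 arrangements.
Treat G and N as a block: 9! arrangements of the blocks × 2 orders within the block = 2·362880 = 725760.
Probability = 725760/3628800 = 1/5.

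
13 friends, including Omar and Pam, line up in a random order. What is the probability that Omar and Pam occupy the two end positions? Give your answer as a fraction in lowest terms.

There are 13! = 6227020800 arrangements.
Place Omar and Pam at the ends in 2 ways, arrange the remaining 11 in 11! = 39916800 ways: 2·39916800 = 79833600.
Probability = 79833600/6227020800 = 1/78.

1/78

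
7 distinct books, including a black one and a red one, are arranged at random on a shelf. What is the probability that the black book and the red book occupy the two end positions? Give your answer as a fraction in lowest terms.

There are 7! = 5040 arrangements.
Place the black book and the red book at the ends in 2 ways, arrange the remaining 5 in 5! = 120 ways: 2·120 = 240.
Probability = 240/5040 = 1/21.

1/21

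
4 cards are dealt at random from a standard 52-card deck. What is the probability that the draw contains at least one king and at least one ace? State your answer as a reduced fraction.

1332/20825

There are C(52,4) = 270725 possible draws.
By inclusion-exclusion on the complements, draws missing all kings or all aces: C(48,4) + C(48,4) − C(44,4) = 194580 + 194580 − 135751 = 253409.
So draws with at least one of each: 270725 − 253409 = 17316, probability 17316/270725 = 1332/20825.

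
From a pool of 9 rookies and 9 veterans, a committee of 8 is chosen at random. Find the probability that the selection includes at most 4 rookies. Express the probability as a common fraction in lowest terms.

Total selections: C(18,8) = 43758.
Favorable selections (at most 4 rookies): C(9,0)·C(9,8) + C(9,1)·C(9,7) + C(9,2)·C(9,6) + C(9,3)·C(9,5) + C(9,4)·C(9,4) = 9 + 324 + 3024 + 10584 + 15876 = 29817.
Probability = 29817/43758 = 3313/4862.

3313/4862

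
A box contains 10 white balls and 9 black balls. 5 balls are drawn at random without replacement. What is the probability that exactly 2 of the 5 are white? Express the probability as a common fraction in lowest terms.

The sample space is all 5-subsets of the 19: C(19,5) = 11628.
Selections with exactly 2 white: choose 2 of the 10 white and 3 of the 9 black, C(10,2)·C(9,3) = 45·84 = 3780.
Probability = 3780/11628 = 105/323.

105/323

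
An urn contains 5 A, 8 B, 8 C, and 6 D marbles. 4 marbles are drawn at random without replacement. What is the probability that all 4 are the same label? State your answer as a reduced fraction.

There are C(27,4) = 17550 ways to draw 4 marbles.
All same label: C(5,4) + C(8,4) + C(8,4) + C(6,4) = 5 + 70 + 70 + 15 = 160.
Probability = 160/17550 = 16/1755.

16/1755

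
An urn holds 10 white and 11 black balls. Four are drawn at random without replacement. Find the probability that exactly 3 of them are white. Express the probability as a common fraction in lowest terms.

88/399

There are C(21,4) = 5985 ways to choose 4 from 21.
Selections with exactly 3 white: choose 3 of the 10 white and 1 of the 11 black, C(10,3)·C(11,1) = 120·11 = 1320.
Probability = 1320/5985 = 88/399.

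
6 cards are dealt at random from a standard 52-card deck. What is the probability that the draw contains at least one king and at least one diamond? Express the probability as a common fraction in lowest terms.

6772177/20358520

There are C(52,6) = 20358520 possible draws.
By inclusion-exclusion on the complements, draws missing all kings or all diamonds: C(48,6) + C(39,6) − C(36,6) = 12271512 + 3262623 − 1947792 = 13586343.
So draws with at least one of each: 20358520 − 13586343 = 6772177, probability 6772177/20358520.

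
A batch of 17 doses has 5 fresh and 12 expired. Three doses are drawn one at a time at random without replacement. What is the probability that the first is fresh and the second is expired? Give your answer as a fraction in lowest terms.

15/68

Multiply the conditional probabilities at each draw: 5/17 · 12/16 = 60/272 = 15/68.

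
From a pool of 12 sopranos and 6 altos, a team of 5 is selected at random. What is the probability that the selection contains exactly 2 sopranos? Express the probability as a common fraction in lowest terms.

The sample space is all 5-subsets of the 18: C(18,5) = 8568.
Selections with exactly 2 sopranos: choose 2 of the 12 sopranos and 3 of the 6 altos, C(12,2)·C(6,3) = 66·20 = 1320.
Probability = 1320/8568 = 55/357.

55/357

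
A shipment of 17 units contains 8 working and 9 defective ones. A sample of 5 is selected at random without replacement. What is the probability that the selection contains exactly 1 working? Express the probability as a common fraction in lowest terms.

The sample space is all 5-subsets of the 17: C(17,5) = 6188.
Selections with exactly 1 working: choose 1 of the 8 working and 4 of the 9 defective, C(8,1)·C(9,4) = 8·126 = 1008.
Probability = 1008/6188 = 36/221.

36/221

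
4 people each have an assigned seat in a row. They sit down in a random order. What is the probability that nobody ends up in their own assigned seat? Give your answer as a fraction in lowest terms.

There are 4! = 24 seatings.
By inclusion-exclusion, seatings with no fixed points: C(4,0)·4! − C(4,1)·3! + C(4,2)·2! − C(4,3)·1! + C(4,4)·0! = 9.
Probability = 9/24 = 3/8.

3/8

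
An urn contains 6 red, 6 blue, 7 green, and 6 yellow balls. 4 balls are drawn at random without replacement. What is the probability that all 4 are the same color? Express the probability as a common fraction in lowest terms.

8/1265

There are C(25,4) = 12650 ways to draw 4 balls.
All same color: C(6,4) + C(6,4) + C(7,4) + C(6,4) = 15 + 15 + 35 + 15 = 80.
Probability = 80/12650 = 8/1265.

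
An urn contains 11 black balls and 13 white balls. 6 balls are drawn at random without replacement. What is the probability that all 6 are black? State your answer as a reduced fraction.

3/874

There are C(24,6) = 134596 possible selections.
Selections with all black: C(11,6) = 462.
Probability = 462/134596 = 3/874.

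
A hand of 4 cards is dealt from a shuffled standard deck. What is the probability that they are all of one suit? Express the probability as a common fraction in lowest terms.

44/4165

There are C(52,4) = 270725 possible 4-card hands.
Hands of one suit: 4 suits × C(13,4) = 4·715 = 2860.
Probability = 2860/270725 = 44/4165.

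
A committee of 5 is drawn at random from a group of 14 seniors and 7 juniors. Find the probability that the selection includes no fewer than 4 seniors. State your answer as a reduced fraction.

Total selections: C(21,5) = 20349.
Favorable selections (no fewer than 4 seniors): C(14,4)·C(7,1) + C(14,5)·C(7,0) = 7007 + 2002 = 9009.
Probability = 9009/20349 = 143/323.

143/323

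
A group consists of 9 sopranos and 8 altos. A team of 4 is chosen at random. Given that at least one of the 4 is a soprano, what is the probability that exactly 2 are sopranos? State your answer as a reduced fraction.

24/55

Work in counts. Selections with at least one soprano: C(17,4) − C(8,4) = 2380 − 70 = 2310.
Of those, selections where exactly 2 are sopranos: C(9,2)·C(8,2) = 36·28 = 1008.
Conditional probability = 1008/2310 = 24/55.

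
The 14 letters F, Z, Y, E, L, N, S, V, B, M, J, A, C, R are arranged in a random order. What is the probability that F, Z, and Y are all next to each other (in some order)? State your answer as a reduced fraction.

There are 14! = 87178291200 arrangements.
Treat the three as one block: 12! placements × 3! orders within the block = 479001600·6 = 2874009600.
Probability = 2874009600/87178291200 = 3/91.

3/91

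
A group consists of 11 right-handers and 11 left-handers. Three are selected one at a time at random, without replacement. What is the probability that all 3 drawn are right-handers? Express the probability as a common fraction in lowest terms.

3/28

Multiply the conditional probabilities at each draw: 11/22 · 10/21 · 9/20 = 990/9240 = 3/28.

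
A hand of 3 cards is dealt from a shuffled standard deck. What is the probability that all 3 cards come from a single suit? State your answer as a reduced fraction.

There are C(52,3) = 22100 possible 3-card hands.
Hands of one suit: 4 suits × C(13,3) = 4·286 = 1144.
Probability = 1144/22100 = 22/425.

22/425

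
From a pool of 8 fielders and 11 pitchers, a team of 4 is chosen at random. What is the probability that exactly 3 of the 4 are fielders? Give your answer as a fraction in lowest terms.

The sample space is all 4-subsets of the 19: C(19,4) = 3876.
Selections with exactly 3 fielders: choose 3 of the 8 fielders and 1 of the 11 pitchers, C(8,3)·C(11,1) = 56·11 = 616.
Probability = 616/3876 = 154/969.

154/969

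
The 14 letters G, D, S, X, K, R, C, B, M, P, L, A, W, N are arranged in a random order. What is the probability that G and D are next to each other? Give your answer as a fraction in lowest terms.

There are 14! = 87178291200 arrangements.
Treat G and D as a block: 13! arrangements of the blocks × 2 orders within the block = 2·6227020800 = 12454041600.
Probability = 12454041600/87178291200 = 1/7.

1/7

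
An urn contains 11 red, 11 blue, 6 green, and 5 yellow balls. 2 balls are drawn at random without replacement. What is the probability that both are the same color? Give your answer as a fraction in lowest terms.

There are C(33,2) = 528 ways to draw 2 balls.
All same color: C(11,2) + C(11,2) + C(6,2) + C(5,2) = 55 + 55 + 15 + 10 = 135.
Probability = 135/528 = 45/176.

45/176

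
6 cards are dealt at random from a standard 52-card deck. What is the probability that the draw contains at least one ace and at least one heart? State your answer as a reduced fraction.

6772177/20358520

There are C(52,6) = 20358520 possible draws.
By inclusion-exclusion on the complements, draws missing all aces or all hearts: C(48,6) + C(39,6) − C(36,6) = 12271512 + 3262623 − 1947792 = 13586343.
So draws with at least one of each: 20358520 − 13586343 = 6772177, probability 6772177/20358520.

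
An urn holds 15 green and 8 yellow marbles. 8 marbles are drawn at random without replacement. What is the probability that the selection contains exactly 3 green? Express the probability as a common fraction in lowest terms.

12740/245157

There are C(23,8) = 490314 ways to choose 8 from 23.
Selections with exactly 3 green: choose 3 of the 15 green and 5 of the 8 yellow, C(15,3)·C(8,5) = 455·56 = 25480.
Probability = 25480/490314 = 12740/245157.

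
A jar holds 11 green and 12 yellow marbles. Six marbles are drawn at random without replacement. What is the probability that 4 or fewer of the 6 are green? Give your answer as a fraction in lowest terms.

411/437

There are C(23,6) = 100947 ways to choose the 6.
Count the complement (more than 4 green): C(11,5)·C(12,1) + C(11,6)·C(12,0) = 5544 + 462 = 6006.
Probability = 1 − 6006/100947 = 94941/100947 = 411/437.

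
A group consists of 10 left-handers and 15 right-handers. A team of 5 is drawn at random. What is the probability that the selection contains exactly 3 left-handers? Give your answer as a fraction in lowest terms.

60/253

There are C(25,5) = 53130 ways to choose 5 from 25.
Selections with exactly 3 left-handers: choose 3 of the 10 left-handers and 2 of the 15 right-handers, C(10,3)·C(15,2) = 120·105 = 12600.
Probability = 12600/53130 = 60/253.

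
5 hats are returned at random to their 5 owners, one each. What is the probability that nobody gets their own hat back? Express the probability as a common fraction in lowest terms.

11/30

There are 5! = 120 assignments.
By inclusion-exclusion, assignments with no fixed points: C(5,0)·5! − C(5,1)·4! + C(5,2)·3! − C(5,3)·2! + C(5,4)·1! − C(5,5)·0! = 44.
Probability = 44/120 = 11/30.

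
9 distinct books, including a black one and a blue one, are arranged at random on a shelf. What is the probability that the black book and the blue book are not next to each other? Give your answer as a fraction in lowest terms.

There are 9! = 362880 arrangements.
Arrangements with the black book and the blue book adjacent: 2·8! = 80640.
So not adjacent: 362880 − 80640 = 282240, probability 282240/362880 = 7/9.

7/9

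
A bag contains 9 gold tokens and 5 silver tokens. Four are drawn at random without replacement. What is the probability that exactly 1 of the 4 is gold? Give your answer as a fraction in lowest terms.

The sample space is all 4-subsets of the 14: C(14,4) = 1001.
Selections with exactly 1 gold: choose 1 of the 9 gold and 3 of the 5 silver, C(9,1)·C(5,3) = 9·10 = 90.
Probability = 90/1001.

90/1001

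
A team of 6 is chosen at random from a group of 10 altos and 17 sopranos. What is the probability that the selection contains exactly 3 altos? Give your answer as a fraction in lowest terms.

2720/9867

There are C(27,6) = 296010 ways to choose 6 from 27.
Selections with exactly 3 altos: choose 3 of the 10 altos and 3 of the 17 sopranos, C(10,3)·C(17,3) = 120·680 = 81600.
Probability = 81600/296010 = 2720/9867.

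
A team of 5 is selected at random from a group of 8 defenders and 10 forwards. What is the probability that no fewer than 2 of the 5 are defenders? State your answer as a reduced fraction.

79/102

There are C(18,5) = 8568 ways to choose the 5.
Count the complement (fewer than 2 defenders): C(8,0)·C(10,5) + C(8,1)·C(10,4) = 252 + 1680 = 1932.
Probability = 1 − 1932/8568 = 6636/8568 = 79/102.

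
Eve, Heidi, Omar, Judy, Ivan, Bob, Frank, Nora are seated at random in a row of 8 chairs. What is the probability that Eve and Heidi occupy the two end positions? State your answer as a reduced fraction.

There are 8! = 40320 arrangements.
Place Eve and Heidi at the ends in 2 ways, arrange the remaining 6 in 6! = 720 ways: 2·720 = 1440.
Probability = 1440/40320 = 1/28.

1/28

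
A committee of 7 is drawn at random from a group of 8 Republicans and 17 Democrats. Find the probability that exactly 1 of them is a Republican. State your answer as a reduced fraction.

Total number of selections: C(25,7) = 480700.
Selections with exactly 1 Republican: choose 1 of the 8 Republicans and 6 of the 17 Democrats, C(8,1)·C(17,6) = 8·12376 = 99008.
Probability = 99008/480700 = 24752/120175.

24752/120175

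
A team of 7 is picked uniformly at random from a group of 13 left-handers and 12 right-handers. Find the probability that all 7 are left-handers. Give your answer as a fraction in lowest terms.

There are C(25,7) = 480700 possible selections.
Selections with all left-handers: C(13,7) = 1716.
Probability = 1716/480700 = 39/10925.

39/10925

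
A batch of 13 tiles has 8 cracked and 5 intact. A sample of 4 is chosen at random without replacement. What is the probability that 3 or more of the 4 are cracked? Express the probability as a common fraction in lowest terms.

70/143

There are C(13,4) = 715 ways to choose the 4.
Favorable selections (3 or more cracked): C(8,3)·C(5,1) + C(8,4)·C(5,0) = 280 + 70 = 350.
Probability = 350/715 = 70/143.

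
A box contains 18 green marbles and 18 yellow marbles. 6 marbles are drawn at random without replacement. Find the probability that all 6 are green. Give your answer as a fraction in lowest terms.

13/1364

There are C(36,6) = 1947792 possible selections.
Selections with all green: C(18,6) = 18564.
Probability = 18564/1947792 = 13/1364.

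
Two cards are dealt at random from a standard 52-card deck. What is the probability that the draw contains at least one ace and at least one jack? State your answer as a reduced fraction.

There are C(52,2) = 1326 possible draws.
By inclusion-exclusion on the complements, draws missing all aces or all jacks: C(48,2) + C(48,2) − C(44,2) = 1128 + 1128 − 946 = 1310.
So draws with at least one of each: 1326 − 1310 = 16, probability 16/1326 = 8/663.

8/663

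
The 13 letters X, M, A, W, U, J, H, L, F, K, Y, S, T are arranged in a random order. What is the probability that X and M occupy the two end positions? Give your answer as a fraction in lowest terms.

1/78

There are 13! = 6227020800 arrangements.
Place X and M at the ends in 2 ways, arrange the remaining 11 in 11! = 39916800 ways: 2·39916800 = 79833600.
Probability = 79833600/6227020800 = 1/78.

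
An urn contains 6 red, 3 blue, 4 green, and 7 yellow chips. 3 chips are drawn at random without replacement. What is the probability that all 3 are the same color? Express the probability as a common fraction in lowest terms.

1/19

There are C(20,3) = 1140 ways to draw 3 chips.
All same color: C(6,3) + C(3,3) + C(4,3) + C(7,3) = 20 + 1 + 4 + 35 = 60.
Probability = 60/1140 = 1/19.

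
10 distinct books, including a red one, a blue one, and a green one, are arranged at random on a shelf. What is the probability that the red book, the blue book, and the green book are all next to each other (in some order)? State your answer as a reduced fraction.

1/15

There are 10! = 3628800 arrangements.
Treat the three as one block: 8! placements × 3! orders within the block = 40320·6 = 241920.
Probability = 241920/3628800 = 1/15.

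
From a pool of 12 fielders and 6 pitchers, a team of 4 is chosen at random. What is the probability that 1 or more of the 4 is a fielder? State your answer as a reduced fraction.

203/204

Total selections: C(18,4) = 3060.
The complement is all 4 are pitchers: C(6,4) = 15.
Probability = 1 − 15/3060 = 3045/3060 = 203/204.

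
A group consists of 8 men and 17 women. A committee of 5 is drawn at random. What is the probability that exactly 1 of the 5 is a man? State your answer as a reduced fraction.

Total number of selections: C(25,5) = 53130.
Selections with exactly 1 man: choose 1 of the 8 men and 4 of the 17 women, C(8,1)·C(17,4) = 8·2380 = 19040.
Probability = 19040/53130 = 272/759.

272/759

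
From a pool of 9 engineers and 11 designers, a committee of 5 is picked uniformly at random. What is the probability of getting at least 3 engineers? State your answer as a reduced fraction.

511/1292

There are C(20,5) = 15504 ways to choose the 5.
Favorable selections (at least 3 engineers): C(9,3)·C(11,2) + C(9,4)·C(11,1) + C(9,5)·C(11,0) = 4620 + 1386 + 126 = 6132.
Probability = 6132/15504 = 511/1292.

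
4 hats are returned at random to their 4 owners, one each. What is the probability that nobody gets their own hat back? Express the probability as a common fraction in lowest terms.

There are 4! = 24 assignments.
By inclusion-exclusion, assignments with no fixed points: C(4,0)·4! − C(4,1)·3! + C(4,2)·2! − C(4,3)·1! + C(4,4)·0! = 9.
Probability = 9/24 = 3/8.

3/8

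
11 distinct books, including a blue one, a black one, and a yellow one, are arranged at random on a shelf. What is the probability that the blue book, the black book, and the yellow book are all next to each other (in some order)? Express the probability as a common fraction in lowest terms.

3/55

There are 11! = 39916800 arrangements.
Treat the three as one block: 9! placements × 3! orders within the block = 362880·6 = 2177280.
Probability = 2177280/39916800 = 3/55.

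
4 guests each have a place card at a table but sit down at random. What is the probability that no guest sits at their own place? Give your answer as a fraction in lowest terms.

There are 4! = 24 seatings.
By inclusion-exclusion, seatings with no fixed points: C(4,0)·4! − C(4,1)·3! + C(4,2)·2! − C(4,3)·1! + C(4,4)·0! = 9.
Probability = 9/24 = 3/8.

3/8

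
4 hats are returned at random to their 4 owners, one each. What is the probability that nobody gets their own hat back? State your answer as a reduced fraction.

3/8

There are 4! = 24 assignments.
By inclusion-exclusion, assignments with no fixed points: C(4,0)·4! − C(4,1)·3! + C(4,2)·2! − C(4,3)·1! + C(4,4)·0! = 9.
Probability = 9/24 = 3/8.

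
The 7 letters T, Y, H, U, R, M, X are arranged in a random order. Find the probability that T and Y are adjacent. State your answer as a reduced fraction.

2/7

There are 7! = 5040 arrangements.
Treat T and Y as a block: 6! arrangements of the blocks × 2 orders within the block = 2·720 = 1440.
Probability = 1440/5040 = 2/7.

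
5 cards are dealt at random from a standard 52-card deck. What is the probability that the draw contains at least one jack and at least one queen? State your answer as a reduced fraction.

There are C(52,5) = 2598960 possible draws.
By inclusion-exclusion on the complements, draws missing all jacks or all queens: C(48,5) + C(48,5) − C(44,5) = 1712304 + 1712304 − 1086008 = 2338600.
So draws with at least one of each: 2598960 − 2338600 = 260360, probability 260360/2598960 = 6509/64974.

6509/64974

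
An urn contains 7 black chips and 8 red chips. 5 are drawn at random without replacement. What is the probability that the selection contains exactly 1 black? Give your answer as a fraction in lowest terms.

There are C(15,5) = 3003 ways to choose 5 from 15.
Selections with exactly 1 black: choose 1 of the 7 black and 4 of the 8 red, C(7,1)·C(8,4) = 7·70 = 490.
Probability = 490/3003 = 70/429.

70/429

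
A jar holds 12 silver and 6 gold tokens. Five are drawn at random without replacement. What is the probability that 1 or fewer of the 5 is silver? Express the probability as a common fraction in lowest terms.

Total selections: C(18,5) = 8568.
Favorable selections (1 or fewer silver): C(12,0)·C(6,5) + C(12,1)·C(6,4) = 6 + 180 = 186.
Probability = 186/8568 = 31/1428.

31/1428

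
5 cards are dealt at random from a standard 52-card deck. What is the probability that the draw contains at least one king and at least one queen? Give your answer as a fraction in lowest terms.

There are C(52,5) = 2598960 possible draws.
By inclusion-exclusion on the complements, draws missing all kings or all queens: C(48,5) + C(48,5) − C(44,5) = 1712304 + 1712304 − 1086008 = 2338600.
So draws with at least one of each: 2598960 − 2338600 = 260360, probability 260360/2598960 = 6509/64974.

6509/64974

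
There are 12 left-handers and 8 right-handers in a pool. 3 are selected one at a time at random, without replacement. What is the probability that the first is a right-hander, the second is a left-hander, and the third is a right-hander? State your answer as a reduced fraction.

28/285

Multiply the conditional probabilities at each draw: 8/20 · 12/19 · 7/18 = 672/6840 = 28/285.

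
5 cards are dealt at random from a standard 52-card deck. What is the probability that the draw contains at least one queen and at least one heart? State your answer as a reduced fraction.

There are C(52,5) = 2598960 possible draws.
By inclusion-exclusion on the complements, draws missing all queens or all hearts: C(48,5) + C(39,5) − C(36,5) = 1712304 + 575757 − 376992 = 1911069.
So draws with at least one of each: 2598960 − 1911069 = 687891, probability 687891/2598960 = 229297/866320.

229297/866320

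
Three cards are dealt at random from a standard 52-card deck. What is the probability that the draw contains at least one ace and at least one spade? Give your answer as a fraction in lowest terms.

There are C(52,3) = 22100 possible draws.
By inclusion-exclusion on the complements, draws missing all aces or all spades: C(48,3) + C(39,3) − C(36,3) = 17296 + 9139 − 7140 = 19295.
So draws with at least one of each: 22100 − 19295 = 2805, probability 2805/22100 = 33/260.

33/260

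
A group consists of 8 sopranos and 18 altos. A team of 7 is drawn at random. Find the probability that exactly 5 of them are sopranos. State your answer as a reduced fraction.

There are C(26,7) = 657800 ways to choose 7 from 26.
Selections with exactly 5 sopranos: choose 5 of the 8 sopranos and 2 of the 18 altos, C(8,5)·C(18,2) = 56·153 = 8568.
Probability = 8568/657800 = 1071/82225.

1071/82225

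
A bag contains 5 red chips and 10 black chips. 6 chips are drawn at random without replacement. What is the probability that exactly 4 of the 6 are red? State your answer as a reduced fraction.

45/1001

There are C(15,6) = 5005 ways to choose 6 from 15.
Selections with exactly 4 red: choose 4 of the 5 red and 2 of the 10 black, C(5,4)·C(10,2) = 5·45 = 225.
Probability = 225/5005 = 45/1001.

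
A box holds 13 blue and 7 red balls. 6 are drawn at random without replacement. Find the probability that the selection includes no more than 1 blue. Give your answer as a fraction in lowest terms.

Total selections: C(20,6) = 38760.
Favorable selections (no more than 1 blue): C(13,0)·C(7,6) + C(13,1)·C(7,5) = 7 + 273 = 280.
Probability = 280/38760 = 7/969.

7/969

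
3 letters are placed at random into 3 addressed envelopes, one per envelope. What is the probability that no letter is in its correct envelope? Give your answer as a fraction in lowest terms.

1/3

There are 3! = 6 assignments.
By inclusion-exclusion, assignments with no fixed points: C(3,0)·3! − C(3,1)·2! + C(3,2)·1! − C(3,3)·0! = 2.
Probability = 2/6 = 1/3.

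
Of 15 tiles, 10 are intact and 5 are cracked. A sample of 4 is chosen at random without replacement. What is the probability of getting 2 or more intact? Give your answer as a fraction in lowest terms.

12/13

Total selections: C(15,4) = 1365.
Count the complement (fewer than 2 intact): C(10,0)·C(5,4) + C(10,1)·C(5,3) = 5 + 100 = 105.
Probability = 1 − 105/1365 = 1260/1365 = 12/13.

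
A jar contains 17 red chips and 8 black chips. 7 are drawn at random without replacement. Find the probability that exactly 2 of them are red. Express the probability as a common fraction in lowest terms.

1904/120175

Total number of selections: C(25,7) = 480700.
Selections with exactly 2 red: choose 2 of the 17 red and 5 of the 8 black, C(17,2)·C(8,5) = 136·56 = 7616.
Probability = 7616/480700 = 1904/120175.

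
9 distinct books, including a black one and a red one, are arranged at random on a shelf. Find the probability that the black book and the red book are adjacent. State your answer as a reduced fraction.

2/9

There are 9! = 362880 arrangements.
Treat the black book and the red book as a block: 8! arrangements of the blocks × 2 orders within the block = 2·40320 = 80640.
Probability = 80640/362880 = 2/9.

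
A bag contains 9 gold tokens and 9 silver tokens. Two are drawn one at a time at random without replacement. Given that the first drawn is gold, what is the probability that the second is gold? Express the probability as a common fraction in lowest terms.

After removing one gold, 17 remain: 8 gold and 9 silver.
So the probability the next is gold is 8/17.

8/17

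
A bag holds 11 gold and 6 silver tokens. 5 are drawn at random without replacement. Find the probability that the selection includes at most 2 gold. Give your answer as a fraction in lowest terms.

1271/6188

There are C(17,5) = 6188 ways to choose the 5.
Favorable selections (at most 2 gold): C(11,0)·C(6,5) + C(11,1)·C(6,4) + C(11,2)·C(6,3) = 6 + 165 + 1100 = 1271.
Probability = 1271/6188.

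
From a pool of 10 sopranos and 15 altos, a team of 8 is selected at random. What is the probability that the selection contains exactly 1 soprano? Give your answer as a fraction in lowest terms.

Total number of selections: C(25,8) = 1081575.
Selections with exactly 1 soprano: choose 1 of the 10 sopranos and 7 of the 15 altos, C(10,1)·C(15,7) = 10·6435 = 64350.
Probability = 64350/1081575 = 26/437.

26/437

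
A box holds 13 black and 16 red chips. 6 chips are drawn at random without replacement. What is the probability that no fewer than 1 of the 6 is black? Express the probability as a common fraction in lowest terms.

1283/1305

Total selections: C(29,6) = 475020.
The complement is all 6 are red: C(16,6) = 8008.
Probability = 1 − 8008/475020 = 467012/475020 = 1283/1305.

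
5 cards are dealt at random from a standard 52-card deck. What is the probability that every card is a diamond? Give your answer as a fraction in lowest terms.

There are C(52,5) = 2598960 possible 5-card hands.
Hands that are all diamonds: C(13,5) = 1287.
Probability = 1287/2598960 = 33/66640.

33/66640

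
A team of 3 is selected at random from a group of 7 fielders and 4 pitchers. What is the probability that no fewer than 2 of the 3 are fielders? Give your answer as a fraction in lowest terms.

Total selections: C(11,3) = 165.
Favorable selections (no fewer than 2 fielders): C(7,2)·C(4,1) + C(7,3)·C(4,0) = 84 + 35 = 119.
Probability = 119/165.

119/165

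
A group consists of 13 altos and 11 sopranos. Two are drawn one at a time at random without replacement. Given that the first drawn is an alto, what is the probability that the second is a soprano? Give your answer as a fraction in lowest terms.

After removing one alto, 23 remain: 12 altos and 11 sopranos.
So the probability the next is a soprano is 11/23.

11/23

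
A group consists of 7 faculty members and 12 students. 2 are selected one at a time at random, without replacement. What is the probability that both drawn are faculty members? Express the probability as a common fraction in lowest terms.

7/57

Multiply the conditional probabilities at each draw: 7/19 · 6/18 = 42/342 = 7/57.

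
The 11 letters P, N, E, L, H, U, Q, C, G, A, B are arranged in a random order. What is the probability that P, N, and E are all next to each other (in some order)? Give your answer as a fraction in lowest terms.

There are 11! = 39916800 arrangements.
Treat the three as one block: 9! placements × 3! orders within the block = 362880·6 = 2177280.
Probability = 2177280/39916800 = 3/55.

3/55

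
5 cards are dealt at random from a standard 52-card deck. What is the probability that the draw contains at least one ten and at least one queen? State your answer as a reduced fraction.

There are C(52,5) = 2598960 possible draws.
By inclusion-exclusion on the complements, draws missing all tens or all queens: C(48,5) + C(48,5) − C(44,5) = 1712304 + 1712304 − 1086008 = 2338600.
So draws with at least one of each: 2598960 − 2338600 = 260360, probability 260360/2598960 = 6509/64974.

6509/64974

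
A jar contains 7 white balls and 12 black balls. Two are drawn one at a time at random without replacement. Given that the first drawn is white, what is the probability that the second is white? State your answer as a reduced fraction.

1/3

After removing one white, 18 remain: 6 white and 12 black.
So the probability the next is white is 6/18 = 1/3.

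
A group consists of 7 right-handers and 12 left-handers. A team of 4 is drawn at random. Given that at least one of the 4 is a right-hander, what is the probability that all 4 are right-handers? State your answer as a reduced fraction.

5/483

Work in counts. Selections with at least one right-hander: C(19,4) − C(12,4) = 3876 − 495 = 3381.
Of those, selections where all 4 are right-handers: C(7,4) = 35.
Conditional probability = 35/3381 = 5/483.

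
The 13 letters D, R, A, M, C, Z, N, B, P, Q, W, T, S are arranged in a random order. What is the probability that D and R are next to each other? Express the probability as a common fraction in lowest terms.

2/13

There are 13! = 6227020800 arrangements.
Treat D and R as a block: 12! arrangements of the blocks × 2 orders within the block = 2·479001600 = 958003200.
Probability = 958003200/6227020800 = 2/13.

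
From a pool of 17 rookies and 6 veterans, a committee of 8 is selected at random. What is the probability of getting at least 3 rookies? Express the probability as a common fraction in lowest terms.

There are C(23,8) = 490314 ways to choose the 8.
The complement is exactly 2 rookies: C(17,2)·C(6,6) = 136.
Probability = 1 − 136/490314 = 490178/490314 = 14417/14421.

14417/14421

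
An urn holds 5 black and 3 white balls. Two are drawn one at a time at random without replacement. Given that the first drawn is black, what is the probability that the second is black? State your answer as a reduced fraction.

4/7

After removing one black, 7 remain: 4 black and 3 white.
So the probability the next is black is 4/7.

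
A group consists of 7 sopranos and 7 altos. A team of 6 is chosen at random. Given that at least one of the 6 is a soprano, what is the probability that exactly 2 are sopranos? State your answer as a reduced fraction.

105/428

Work in counts. Selections with at least one soprano: C(14,6) − C(7,6) = 3003 − 7 = 2996.
Of those, selections where exactly 2 are sopranos: C(7,2)·C(7,4) = 21·35 = 735.
Conditional probability = 735/2996 = 105/428.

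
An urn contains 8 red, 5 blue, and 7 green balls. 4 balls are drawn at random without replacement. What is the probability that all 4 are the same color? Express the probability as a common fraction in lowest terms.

22/969

There are C(20,4) = 4845 ways to draw 4 balls.
All same color: C(8,4) + C(5,4) + C(7,4) = 70 + 5 + 35 = 110.
Probability = 110/4845 = 22/969.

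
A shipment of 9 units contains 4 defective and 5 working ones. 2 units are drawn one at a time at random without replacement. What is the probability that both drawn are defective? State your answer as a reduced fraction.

Multiply the conditional probabilities at each draw: 4/9 · 3/8 = 12/72 = 1/6.

1/6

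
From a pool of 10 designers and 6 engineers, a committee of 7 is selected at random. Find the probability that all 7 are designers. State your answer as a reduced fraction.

There are C(16,7) = 11440 possible selections.
Selections with all designers: C(10,7) = 120.
Probability = 120/11440 = 3/286.

3/286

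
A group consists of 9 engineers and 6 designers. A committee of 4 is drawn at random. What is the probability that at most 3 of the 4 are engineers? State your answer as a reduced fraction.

There are C(15,4) = 1365 ways to choose the 4.
The complement is exactly 4 engineers: C(9,4)·C(6,0) = 126.
Probability = 1 − 126/1365 = 1239/1365 = 59/65.

59/65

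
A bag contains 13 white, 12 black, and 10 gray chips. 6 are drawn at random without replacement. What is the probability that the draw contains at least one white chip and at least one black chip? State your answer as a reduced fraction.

20683/23188

There are C(35,6) = 1623160 possible draws.
By inclusion-exclusion on the complements, draws missing all white or all black: C(22,6) + C(23,6) − C(10,6) = 74613 + 100947 − 210 = 175350.
So draws with at least one of each: 1623160 − 175350 = 1447810, probability 1447810/1623160 = 20683/23188.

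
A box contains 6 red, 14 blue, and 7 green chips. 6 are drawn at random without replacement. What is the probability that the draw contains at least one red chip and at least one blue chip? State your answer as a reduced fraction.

240037/296010

There are C(27,6) = 296010 possible draws.
By inclusion-exclusion on the complements, draws missing all red or all blue: C(21,6) + C(13,6) − C(7,6) = 54264 + 1716 − 7 = 55973.
So draws with at least one of each: 296010 − 55973 = 240037, probability 240037/296010.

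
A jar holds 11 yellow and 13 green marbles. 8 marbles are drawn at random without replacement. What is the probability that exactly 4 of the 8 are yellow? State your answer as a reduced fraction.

7150/22287

There are C(24,8) = 735471 ways to choose 8 from 24.
Selections with exactly 4 yellow: choose 4 of the 11 yellow and 4 of the 13 green, C(11,4)·C(13,4) = 330·715 = 235950.
Probability = 235950/735471 = 7150/22287.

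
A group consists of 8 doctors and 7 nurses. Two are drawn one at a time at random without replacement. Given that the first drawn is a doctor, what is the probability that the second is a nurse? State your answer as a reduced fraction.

After removing one doctor, 14 remain: 7 doctors and 7 nurses.
So the probability the next is a nurse is 7/14 = 1/2.

1/2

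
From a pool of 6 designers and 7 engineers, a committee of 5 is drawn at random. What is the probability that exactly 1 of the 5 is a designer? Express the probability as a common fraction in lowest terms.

The sample space is all 5-subsets of the 13: C(13,5) = 1287.
Selections with exactly 1 designer: choose 1 of the 6 designers and 4 of the 7 engineers, C(6,1)·C(7,4) = 6·35 = 210.
Probability = 210/1287 = 70/429.

70/429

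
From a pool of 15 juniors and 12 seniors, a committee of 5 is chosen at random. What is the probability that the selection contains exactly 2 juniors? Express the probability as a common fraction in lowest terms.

770/2691

There are C(27,5) = 80730 ways to choose 5 from 27.
Selections with exactly 2 juniors: choose 2 of the 15 juniors and 3 of the 12 seniors, C(15,2)·C(12,3) = 105·220 = 23100.
Probability = 23100/80730 = 770/2691.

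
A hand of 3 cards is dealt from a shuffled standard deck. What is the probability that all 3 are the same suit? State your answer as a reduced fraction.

22/425

There are C(52,3) = 22100 possible 3-card hands.
Hands of one suit: 4 suits × C(13,3) = 4·286 = 1144.
Probability = 1144/22100 = 22/425.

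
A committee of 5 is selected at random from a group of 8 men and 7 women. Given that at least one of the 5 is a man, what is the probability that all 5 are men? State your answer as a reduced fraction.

Work in counts. Selections with at least one man: C(15,5) − C(7,5) = 3003 − 21 = 2982.
Of those, selections where all 5 are men: C(8,5) = 56.
Conditional probability = 56/2982 = 4/213.

4/213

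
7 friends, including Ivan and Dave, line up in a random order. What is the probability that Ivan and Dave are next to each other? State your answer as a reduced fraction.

2/7

There are 7! = 5040 arrangements.
Treat Ivan and Dave as a block: 6! arrangements of the blocks × 2 orders within the block = 2·720 = 1440.
Probability = 1440/5040 = 2/7.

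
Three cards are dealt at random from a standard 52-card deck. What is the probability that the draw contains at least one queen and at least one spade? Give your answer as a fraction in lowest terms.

There are C(52,3) = 22100 possible draws.
By inclusion-exclusion on the complements, draws missing all queens or all spades: C(48,3) + C(39,3) − C(36,3) = 17296 + 9139 − 7140 = 19295.
So draws with at least one of each: 22100 − 19295 = 2805, probability 2805/22100 = 33/260.

33/260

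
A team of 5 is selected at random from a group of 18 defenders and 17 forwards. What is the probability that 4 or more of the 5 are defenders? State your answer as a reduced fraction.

81/434

There are C(35,5) = 324632 ways to choose the 5.
Favorable selections (4 or more defenders): C(18,4)·C(17,1) + C(18,5)·C(17,0) = 52020 + 8568 = 60588.
Probability = 60588/324632 = 81/434.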